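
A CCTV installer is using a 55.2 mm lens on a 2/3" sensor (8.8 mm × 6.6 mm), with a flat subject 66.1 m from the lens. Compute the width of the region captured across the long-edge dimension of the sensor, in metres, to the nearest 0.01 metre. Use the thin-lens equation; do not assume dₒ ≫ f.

10.53 m

dₒ: 66.1 m = 66100 mm.
Similar triangles through the lens centre give W/dₒ = w/dᵢ; with 1/f = 1/dₒ + 1/dᵢ this gives W = w·(dₒ − f)/f.
W = 8.8 mm × (66100 − 55.2) / 55.2 = 8.8 × 1196.4638 ≈ 10528.881 mm = 10.5289 m.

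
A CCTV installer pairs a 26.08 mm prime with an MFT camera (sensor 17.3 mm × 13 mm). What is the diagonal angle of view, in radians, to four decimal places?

Sensor diagonal = √(17.3² + 13²) = √468.2900 ≈ 21.6400 mm.
Angle of view α = 2·arctan(d/2f) with d = 21.6400 mm and f = 26.08 mm.
d/2f = 0.41488; arctan(0.41488) ≈ 0.3933 rad, so α ≈ 0.7865 rad.

0.7865 rad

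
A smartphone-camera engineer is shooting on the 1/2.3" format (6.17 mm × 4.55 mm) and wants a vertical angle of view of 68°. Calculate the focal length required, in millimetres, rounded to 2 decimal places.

3.37 mm

From α = 2·arctan(h/2f) we get f = h / (2·tan(α/2)).
With h = 4.55 mm and α/2 = 34°, tan(α/2) ≈ 0.67451, so f ≈ 4.55 / 1.34902 ≈ 3.3728 mm.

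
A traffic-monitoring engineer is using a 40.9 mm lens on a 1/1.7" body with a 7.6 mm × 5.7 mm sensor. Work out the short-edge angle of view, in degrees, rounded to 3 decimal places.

Angle of view α = 2·arctan(h/2f) with h = 5.7 mm and f = 40.9 mm.
h/2f = 0.06968; arctan(0.06968) ≈ 3.9860°, so α ≈ 7.9721°.

7.972°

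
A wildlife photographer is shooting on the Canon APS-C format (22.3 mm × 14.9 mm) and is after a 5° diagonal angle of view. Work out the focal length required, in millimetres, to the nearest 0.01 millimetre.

307.14 mm

Sensor diagonal = √(22.3² + 14.9²) = √719.3000 ≈ 26.8198 mm.
From α = 2·arctan(d/2f) we get f = d / (2·tan(α/2)).
With d = 26.8198 mm and α/2 = 2.5°, tan(α/2) ≈ 0.04366, so f ≈ 26.8198 / 0.08732 ≈ 307.1368 mm.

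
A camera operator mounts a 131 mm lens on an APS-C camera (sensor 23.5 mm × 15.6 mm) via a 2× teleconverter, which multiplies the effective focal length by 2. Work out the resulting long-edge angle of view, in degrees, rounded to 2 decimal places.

5.14°

Effective focal length f = 131 × 2 = 262 mm.
α = 2·arctan(23.5 / (2 × 262)) = 2·arctan(0.04485) ≈ 5.1357°.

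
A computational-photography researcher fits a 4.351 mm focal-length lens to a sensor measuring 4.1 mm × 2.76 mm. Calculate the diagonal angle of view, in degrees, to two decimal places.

Sensor diagonal = √(4.1² + 2.76²) = √24.4276 ≈ 4.9424 mm.
Angle of view α = 2·arctan(d/2f) with d = 4.9424 mm and f = 4.351 mm.
d/2f = 0.56796; arctan(0.56796) ≈ 29.5950°, so α ≈ 59.1901°.

59.19°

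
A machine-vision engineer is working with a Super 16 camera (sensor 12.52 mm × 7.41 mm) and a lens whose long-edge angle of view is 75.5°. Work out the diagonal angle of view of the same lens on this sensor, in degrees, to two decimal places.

83.96°

From the long-edge AOV: f = 12.52 / (2·tan(37.75°)) = 12.52 / 1.54857 ≈ 8.0849 mm.
Sensor diagonal = √(12.52² + 7.41²) = √211.6585 ≈ 14.5485 mm.
Diagonal AOV = 2·arctan(14.5485 / (2 × 8.0849)) = 2·arctan(0.89973) ≈ 83.9574°.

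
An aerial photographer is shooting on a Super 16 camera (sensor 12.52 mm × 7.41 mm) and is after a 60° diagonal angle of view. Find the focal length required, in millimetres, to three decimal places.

Sensor diagonal = √(12.52² + 7.41²) = √211.6585 ≈ 14.5485 mm.
From α = 2·arctan(d/2f) we get f = d / (2·tan(α/2)).
With d = 14.5485 mm and α/2 = 30°, tan(α/2) ≈ 0.57735, so f ≈ 14.5485 / 1.15470 ≈ 12.5994 mm.

12.599 mm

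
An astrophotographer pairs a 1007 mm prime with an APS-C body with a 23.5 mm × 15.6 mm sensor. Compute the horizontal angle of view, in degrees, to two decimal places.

Angle of view α = 2·arctan(w/2f) with w = 23.5 mm and f = 1007 mm.
w/2f = 0.01167; arctan(0.01167) ≈ 0.6685°, so α ≈ 1.3370°.

1.34°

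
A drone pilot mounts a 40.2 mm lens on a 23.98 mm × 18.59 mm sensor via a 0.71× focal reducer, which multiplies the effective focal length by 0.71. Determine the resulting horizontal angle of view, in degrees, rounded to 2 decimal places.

Effective focal length f = 40.2 × 0.71 = 28.542 mm.
α = 2·arctan(23.98 / (2 × 28.542)) = 2·arctan(0.42008) ≈ 45.5729°.

45.57°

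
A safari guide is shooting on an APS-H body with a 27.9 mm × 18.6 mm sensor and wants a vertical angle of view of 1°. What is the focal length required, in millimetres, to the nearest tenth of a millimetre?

From α = 2·arctan(h/2f) we get f = h / (2·tan(α/2)).
With h = 18.6 mm and α/2 = 0.5°, tan(α/2) ≈ 0.00873, so f ≈ 18.6 / 0.01745 ≈ 1065.6744 mm.

1065.7 mm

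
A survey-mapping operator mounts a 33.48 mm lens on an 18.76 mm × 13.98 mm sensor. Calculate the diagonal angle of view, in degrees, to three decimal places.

38.519°

Sensor diagonal = √(18.76² + 13.98²) = √547.3780 ≈ 23.3961 mm.
Angle of view α = 2·arctan(d/2f) with d = 23.3961 mm and f = 33.48 mm.
d/2f = 0.34940; arctan(0.34940) ≈ 19.2596°, so α ≈ 38.5193°.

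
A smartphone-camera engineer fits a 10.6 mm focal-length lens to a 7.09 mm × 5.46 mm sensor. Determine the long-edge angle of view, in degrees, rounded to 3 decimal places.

Angle of view α = 2·arctan(w/2f) with w = 7.09 mm and f = 10.6 mm.
w/2f = 0.33443; arctan(0.33443) ≈ 18.4917°, so α ≈ 36.9834°.

36.983°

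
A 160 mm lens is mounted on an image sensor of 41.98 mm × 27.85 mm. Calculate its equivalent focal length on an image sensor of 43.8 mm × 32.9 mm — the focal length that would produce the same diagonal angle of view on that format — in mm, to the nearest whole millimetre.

174 mm

Sensor diagonal = √(41.98² + 27.85²) = √2537.9429 ≈ 50.3780 mm.
Sensor diagonal = √(43.8² + 32.9²) = √3000.8500 ≈ 54.7800 mm.
Equal angle of view means equal diagonal/f ratio, so f₂ = f₁ · (diagonal₂/diagonal₁) = 160 × 54.7800/50.3780.
f₂ = 160 × 1.08738 ≈ 173.981 mm.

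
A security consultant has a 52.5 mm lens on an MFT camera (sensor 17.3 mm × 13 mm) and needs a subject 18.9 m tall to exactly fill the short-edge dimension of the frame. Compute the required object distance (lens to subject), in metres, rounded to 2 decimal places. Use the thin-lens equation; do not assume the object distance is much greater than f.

76.38 m

W: 18.9 m = 18900 mm.
Magnification m = h/W = dᵢ/dₒ; combined with 1/f = 1/dₒ + 1/dᵢ this gives dₒ = f·(1 + W/h).
dₒ = 52.5 mm × (1 + 18900/13) = 52.5 × 1454.8462 ≈ 76379.423 mm = 76.3794 m.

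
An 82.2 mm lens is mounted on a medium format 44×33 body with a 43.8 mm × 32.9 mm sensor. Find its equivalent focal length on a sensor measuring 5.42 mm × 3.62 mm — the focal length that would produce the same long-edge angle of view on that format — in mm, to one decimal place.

Equal angle of view means equal width/f ratio, so f₂ = f₁ · (width₂/width₁) = 82.2 × 5.42/43.8.
f₂ = 82.2 × 0.12374 ≈ 10.172 mm.

10.2 mm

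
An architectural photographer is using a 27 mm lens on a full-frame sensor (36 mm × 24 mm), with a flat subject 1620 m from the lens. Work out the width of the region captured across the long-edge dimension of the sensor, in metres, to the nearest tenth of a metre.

2160.0 m

dₒ: 1620 m = 1.62e+06 mm.
Similar triangles through the lens centre give W/dₒ = w/dᵢ; with 1/f = 1/dₒ + 1/dᵢ this gives W = w·(dₒ − f)/f.
W = 36 mm × (1.62e+06 − 27) / 27 = 36 × 59999.0000 ≈ 2159964.000 mm = 2159.96 m.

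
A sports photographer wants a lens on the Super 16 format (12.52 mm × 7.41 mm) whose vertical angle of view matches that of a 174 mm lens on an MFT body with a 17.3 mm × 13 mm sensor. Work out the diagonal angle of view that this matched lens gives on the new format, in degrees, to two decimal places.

Equal vertical AOV ⇒ f₂ = f₁ · 7.41/13 = 174 × 0.57000 ≈ 99.1800 mm.
Sensor diagonal = √(12.52² + 7.41²) = √211.6585 ≈ 14.5485 mm.
Diagonal AOV on the new format = 2·arctan(14.5485 / (2 × 99.1800)) = 2·arctan(0.07334) ≈ 8.3896°.

8.39°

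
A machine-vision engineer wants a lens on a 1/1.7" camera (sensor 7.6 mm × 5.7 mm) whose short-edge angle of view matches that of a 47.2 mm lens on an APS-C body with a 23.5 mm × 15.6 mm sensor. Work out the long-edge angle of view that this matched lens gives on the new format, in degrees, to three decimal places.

24.852°

Equal short-edge AOV ⇒ f₂ = f₁ · 5.7/15.6 = 47.2 × 0.36538 ≈ 17.2462 mm.
Long-edge AOV on the new format = 2·arctan(7.6 / (2 × 17.2462)) = 2·arctan(0.22034) ≈ 24.8519°.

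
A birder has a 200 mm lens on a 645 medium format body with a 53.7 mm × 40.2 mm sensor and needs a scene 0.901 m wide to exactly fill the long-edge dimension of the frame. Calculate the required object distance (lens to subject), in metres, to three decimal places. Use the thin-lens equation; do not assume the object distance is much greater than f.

W: 0.901 m = 901 mm.
Magnification m = w/W = dᵢ/dₒ; combined with 1/f = 1/dₒ + 1/dᵢ this gives dₒ = f·(1 + W/w).
dₒ = 200 mm × (1 + 901/53.7) = 200 × 17.7784 ≈ 3555.680 mm = 3.55568 m.

3.556 m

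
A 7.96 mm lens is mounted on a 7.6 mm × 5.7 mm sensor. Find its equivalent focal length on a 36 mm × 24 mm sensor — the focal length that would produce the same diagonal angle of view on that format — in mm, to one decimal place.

36.3 mm

Sensor diagonal = √(7.6² + 5.7²) = √90.2500 ≈ 9.5000 mm.
Sensor diagonal = √(36² + 24²) = √1872.0000 ≈ 43.2666 mm.
Equal angle of view means equal diagonal/f ratio, so f₂ = f₁ · (diagonal₂/diagonal₁) = 7.96 × 43.2666/9.5000.
f₂ = 7.96 × 4.55438 ≈ 36.253 mm.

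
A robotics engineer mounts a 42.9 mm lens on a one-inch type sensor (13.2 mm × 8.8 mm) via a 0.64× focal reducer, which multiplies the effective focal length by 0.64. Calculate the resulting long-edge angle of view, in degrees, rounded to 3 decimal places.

27.033°

Effective focal length f = 42.9 × 0.64 = 27.456 mm.
α = 2·arctan(13.2 / (2 × 27.456)) = 2·arctan(0.24038) ≈ 27.0331°.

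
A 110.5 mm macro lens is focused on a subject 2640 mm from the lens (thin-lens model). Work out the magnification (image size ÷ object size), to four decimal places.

0.0437×

Thin lens: 1/f = 1/dₒ + 1/dᵢ → 1/dᵢ = 1/110.5 − 1/2640 = 0.0086710 mm⁻¹, so dᵢ ≈ 115.3271 mm.
Magnification m = dᵢ/dₒ = 115.3271/2640 ≈ 0.04368.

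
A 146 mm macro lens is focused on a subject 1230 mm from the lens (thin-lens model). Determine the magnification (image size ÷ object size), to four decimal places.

0.1347×

Thin lens: 1/f = 1/dₒ + 1/dᵢ → 1/dᵢ = 1/146 − 1/1230 = 0.0060363 mm⁻¹, so dᵢ ≈ 165.6642 mm.
Magnification m = dᵢ/dₒ = 165.6642/1230 ≈ 0.13469.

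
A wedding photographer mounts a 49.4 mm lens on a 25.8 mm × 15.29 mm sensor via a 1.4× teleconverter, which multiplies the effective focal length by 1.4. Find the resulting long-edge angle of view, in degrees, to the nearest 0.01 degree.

Effective focal length f = 49.4 × 1.4 = 69.16 mm.
α = 2·arctan(25.8 / (2 × 69.16)) = 2·arctan(0.18652) ≈ 21.1312°.

21.13°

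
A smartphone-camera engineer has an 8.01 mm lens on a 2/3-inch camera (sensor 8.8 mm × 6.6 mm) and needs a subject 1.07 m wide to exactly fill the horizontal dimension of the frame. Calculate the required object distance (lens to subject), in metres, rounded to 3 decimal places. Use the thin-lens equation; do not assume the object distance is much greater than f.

0.982 m

W: 1.07 m = 1070 mm.
Magnification m = w/W = dᵢ/dₒ; combined with 1/f = 1/dₒ + 1/dᵢ this gives dₒ = f·(1 + W/w).
dₒ = 8.01 mm × (1 + 1070/8.8) = 8.01 × 122.5909 ≈ 981.953 mm = 0.981953 m.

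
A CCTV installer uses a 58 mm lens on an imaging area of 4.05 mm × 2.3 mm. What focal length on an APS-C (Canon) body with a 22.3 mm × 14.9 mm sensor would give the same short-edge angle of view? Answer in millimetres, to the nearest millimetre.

376 mm

Equal angle of view means equal height/f ratio, so f₂ = f₁ · (height₂/height₁) = 58 × 14.9/2.3.
f₂ = 58 × 6.47826 ≈ 375.739 mm.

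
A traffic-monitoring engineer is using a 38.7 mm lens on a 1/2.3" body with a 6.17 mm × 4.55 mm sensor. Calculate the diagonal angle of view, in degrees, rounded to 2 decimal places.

11.31°

Sensor diagonal = √(6.17² + 4.55²) = √58.7714 ≈ 7.6663 mm.
Angle of view α = 2·arctan(d/2f) with d = 7.6663 mm and f = 38.7 mm.
d/2f = 0.09905; arctan(0.09905) ≈ 5.6565°, so α ≈ 11.3131°.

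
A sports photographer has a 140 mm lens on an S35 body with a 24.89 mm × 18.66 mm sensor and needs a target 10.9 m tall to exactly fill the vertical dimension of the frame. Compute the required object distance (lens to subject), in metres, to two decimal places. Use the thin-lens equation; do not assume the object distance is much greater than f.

W: 10.9 m = 10900 mm.
Magnification m = h/W = dᵢ/dₒ; combined with 1/f = 1/dₒ + 1/dᵢ this gives dₒ = f·(1 + W/h).
dₒ = 140 mm × (1 + 10900/18.66) = 140 × 585.1372 ≈ 81919.207 mm = 81.9192 m.

81.92 m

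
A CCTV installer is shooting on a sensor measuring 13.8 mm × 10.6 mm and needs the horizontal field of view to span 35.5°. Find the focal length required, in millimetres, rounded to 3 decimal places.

From α = 2·arctan(w/2f) we get f = w / (2·tan(α/2)).
With w = 13.8 mm and α/2 = 17.75°, tan(α/2) ≈ 0.32010, so f ≈ 13.8 / 0.64021 ≈ 21.5556 mm.

21.556 mm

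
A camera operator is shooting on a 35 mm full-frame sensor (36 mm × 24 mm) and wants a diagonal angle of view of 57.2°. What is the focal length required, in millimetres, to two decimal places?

Sensor diagonal = √(36² + 24²) = √1872.0000 ≈ 43.2666 mm.
From α = 2·arctan(d/2f) we get f = d / (2·tan(α/2)).
With d = 43.2666 mm and α/2 = 28.6°, tan(α/2) ≈ 0.54522, so f ≈ 43.2666 / 1.09044 ≈ 39.6783 mm.

39.68 mm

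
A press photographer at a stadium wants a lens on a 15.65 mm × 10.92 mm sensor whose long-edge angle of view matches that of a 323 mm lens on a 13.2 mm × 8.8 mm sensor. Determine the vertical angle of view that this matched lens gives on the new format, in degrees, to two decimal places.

Equal long-edge AOV ⇒ f₂ = f₁ · 15.65/13.2 = 323 × 1.18561 ≈ 382.9508 mm.
Vertical AOV on the new format = 2·arctan(10.92 / (2 × 382.9508)) = 2·arctan(0.01426) ≈ 1.6337°.

1.63°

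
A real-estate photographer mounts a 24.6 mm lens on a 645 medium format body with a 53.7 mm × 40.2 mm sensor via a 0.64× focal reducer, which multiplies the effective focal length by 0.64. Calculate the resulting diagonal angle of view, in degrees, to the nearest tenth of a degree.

Effective focal length f = 24.6 × 0.64 = 15.744 mm.
Sensor diagonal = √(53.7² + 40.2²) = √4499.7300 ≈ 67.0800 mm.
α = 2·arctan(67.080 / (2 × 15.744)) = 2·arctan(2.13034) ≈ 129.7084°.

129.7°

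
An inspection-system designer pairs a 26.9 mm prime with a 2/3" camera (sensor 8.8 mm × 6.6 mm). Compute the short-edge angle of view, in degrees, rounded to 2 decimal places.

Angle of view α = 2·arctan(h/2f) with h = 6.6 mm and f = 26.9 mm.
h/2f = 0.12268; arctan(0.12268) ≈ 6.9939°, so α ≈ 13.9878°.

13.99°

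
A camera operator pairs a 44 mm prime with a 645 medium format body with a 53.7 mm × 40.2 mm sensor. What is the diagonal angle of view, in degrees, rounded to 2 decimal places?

Sensor diagonal = √(53.7² + 40.2²) = √4499.7300 ≈ 67.0800 mm.
Angle of view α = 2·arctan(d/2f) with d = 67.0800 mm and f = 44 mm.
d/2f = 0.76227; arctan(0.76227) ≈ 37.3173°, so α ≈ 74.6346°.

74.63°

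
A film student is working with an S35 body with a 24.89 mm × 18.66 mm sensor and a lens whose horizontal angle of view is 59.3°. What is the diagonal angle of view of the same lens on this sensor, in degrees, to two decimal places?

From the horizontal AOV: f = 24.89 / (2·tan(29.65°)) = 24.89 / 1.13847 ≈ 21.8627 mm.
Sensor diagonal = √(24.89² + 18.66²) = √967.7077 ≈ 31.1080 mm.
Diagonal AOV = 2·arctan(31.1080 / (2 × 21.8627)) = 2·arctan(0.71144) ≈ 70.8591°.

70.86°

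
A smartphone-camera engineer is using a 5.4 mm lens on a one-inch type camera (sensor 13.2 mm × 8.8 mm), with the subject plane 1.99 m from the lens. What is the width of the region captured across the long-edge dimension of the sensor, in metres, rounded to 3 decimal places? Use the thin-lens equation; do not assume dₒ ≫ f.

dₒ: 1.99 m = 1990 mm.
Similar triangles through the lens centre give W/dₒ = w/dᵢ; with 1/f = 1/dₒ + 1/dᵢ this gives W = w·(dₒ − f)/f.
W = 13.2 mm × (1990 − 5.4) / 5.4 = 13.2 × 367.5185 ≈ 4851.244 mm = 4.85124 m.

4.851 m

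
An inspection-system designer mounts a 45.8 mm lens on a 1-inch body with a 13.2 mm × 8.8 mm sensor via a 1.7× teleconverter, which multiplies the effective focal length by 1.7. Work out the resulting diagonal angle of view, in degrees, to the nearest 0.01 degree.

11.63°

Effective focal length f = 45.8 × 1.7 = 77.86 mm.
Sensor diagonal = √(13.2² + 8.8²) = √251.6800 ≈ 15.8644 mm.
α = 2·arctan(15.864 / (2 × 77.86)) = 2·arctan(0.10188) ≈ 11.6342°.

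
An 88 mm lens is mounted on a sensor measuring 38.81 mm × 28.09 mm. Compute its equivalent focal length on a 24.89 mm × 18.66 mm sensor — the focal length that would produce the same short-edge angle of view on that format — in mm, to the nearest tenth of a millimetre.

58.5 mm

Equal angle of view means equal height/f ratio, so f₂ = f₁ · (height₂/height₁) = 88 × 18.66/28.09.
f₂ = 88 × 0.66429 ≈ 58.458 mm.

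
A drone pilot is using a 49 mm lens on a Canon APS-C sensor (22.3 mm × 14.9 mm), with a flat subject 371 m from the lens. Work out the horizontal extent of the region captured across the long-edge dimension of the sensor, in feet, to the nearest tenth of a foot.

553.9 ft

dₒ: 371 m = 371000 mm.
Similar triangles through the lens centre give W/dₒ = w/dᵢ; with 1/f = 1/dₒ + 1/dᵢ this gives W = w·(dₒ − f)/f.
W = 22.3 mm × (371000 − 49) / 49 = 22.3 × 7570.4286 ≈ 168820.557 mm = 168820.557/304.8 ft = 553.873 ft.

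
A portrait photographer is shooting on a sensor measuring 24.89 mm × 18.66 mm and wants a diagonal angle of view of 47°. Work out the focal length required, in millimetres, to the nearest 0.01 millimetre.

Sensor diagonal = √(24.89² + 18.66²) = √967.7077 ≈ 31.1080 mm.
From α = 2·arctan(d/2f) we get f = d / (2·tan(α/2)).
With d = 31.1080 mm and α/2 = 23.5°, tan(α/2) ≈ 0.43481, so f ≈ 31.1080 / 0.86962 ≈ 35.7718 mm.

35.77 mm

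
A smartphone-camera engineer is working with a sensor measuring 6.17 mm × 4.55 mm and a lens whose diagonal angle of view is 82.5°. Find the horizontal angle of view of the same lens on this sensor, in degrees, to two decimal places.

Sensor diagonal = √(6.17² + 4.55²) = √58.7714 ≈ 7.6663 mm.
From the diagonal AOV: f = 7.6663 / (2·tan(41.25°)) = 7.6663 / 1.75395 ≈ 4.3708 mm.
Horizontal AOV = 2·arctan(6.17 / (2 × 4.3708)) = 2·arctan(0.70581) ≈ 70.4299°.

70.43°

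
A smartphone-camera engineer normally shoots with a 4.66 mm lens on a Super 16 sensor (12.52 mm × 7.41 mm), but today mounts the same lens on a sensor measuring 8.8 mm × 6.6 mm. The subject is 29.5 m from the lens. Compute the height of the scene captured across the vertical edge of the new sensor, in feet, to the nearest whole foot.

137 ft

The focal length stays 4.66 mm; the relevant sensor dimension is now h = 6.6 mm. Object distance dₒ = 29.5 m = 29500 mm.
Thin-lens field height W = h·(dₒ − f)/f = 6.6 × (29500 − 4.66)/4.66 ≈ 41774.516 mm = 41774.516/304.8 ft = 137.056 ft.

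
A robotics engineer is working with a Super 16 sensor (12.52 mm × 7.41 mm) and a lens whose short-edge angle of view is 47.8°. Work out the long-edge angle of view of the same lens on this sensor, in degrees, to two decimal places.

73.65°

From the short-edge AOV: f = 7.41 / (2·tan(23.9°)) = 7.41 / 0.88628 ≈ 8.3608 mm.
Long-edge AOV = 2·arctan(12.52 / (2 × 8.3608)) = 2·arctan(0.74873) ≈ 73.6467°.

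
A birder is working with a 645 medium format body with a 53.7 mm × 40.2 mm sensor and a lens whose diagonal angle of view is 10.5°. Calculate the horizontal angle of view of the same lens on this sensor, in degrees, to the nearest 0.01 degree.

Sensor diagonal = √(53.7² + 40.2²) = √4499.7300 ≈ 67.0800 mm.
From the diagonal AOV: f = 67.0800 / (2·tan(5.25°)) = 67.0800 / 0.18377 ≈ 365.0133 mm.
Horizontal AOV = 2·arctan(53.7 / (2 × 365.0133)) = 2·arctan(0.07356) ≈ 8.4141°.

8.41°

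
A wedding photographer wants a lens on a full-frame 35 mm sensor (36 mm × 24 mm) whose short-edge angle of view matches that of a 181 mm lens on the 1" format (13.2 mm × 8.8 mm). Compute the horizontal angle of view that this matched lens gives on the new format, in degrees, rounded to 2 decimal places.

4.18°

Equal short-edge AOV ⇒ f₂ = f₁ · 24/8.8 = 181 × 2.72727 ≈ 493.6364 mm.
Horizontal AOV on the new format = 2·arctan(36 / (2 × 493.6364)) = 2·arctan(0.03646) ≈ 4.1766°.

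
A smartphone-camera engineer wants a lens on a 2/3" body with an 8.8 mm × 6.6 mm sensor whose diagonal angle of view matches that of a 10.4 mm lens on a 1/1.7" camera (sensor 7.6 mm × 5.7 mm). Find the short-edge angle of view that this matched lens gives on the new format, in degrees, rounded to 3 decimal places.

Sensor diagonal = √(7.6² + 5.7²) = √90.2500 ≈ 9.5000 mm.
Sensor diagonal = √(8.8² + 6.6²) = √121.0000 ≈ 11.0000 mm.
Equal diagonal AOV ⇒ f₂ = f₁ · 11.0000/9.5000 = 10.4 × 1.15789 ≈ 12.0421 mm.
Short-edge AOV on the new format = 2·arctan(6.6 / (2 × 12.0421)) = 2·arctan(0.27404) ≈ 30.6500°.

30.650°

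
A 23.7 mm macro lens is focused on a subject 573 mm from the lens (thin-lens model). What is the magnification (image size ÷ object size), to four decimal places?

0.0431×

Thin lens: 1/f = 1/dₒ + 1/dᵢ → 1/dᵢ = 1/23.7 − 1/573 = 0.0404489 mm⁻¹, so dᵢ ≈ 24.7226 mm.
Magnification m = dᵢ/dₒ = 24.7226/573 ≈ 0.04315.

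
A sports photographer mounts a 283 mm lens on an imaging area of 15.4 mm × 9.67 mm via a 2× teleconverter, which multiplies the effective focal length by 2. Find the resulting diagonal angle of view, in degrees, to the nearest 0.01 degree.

Effective focal length f = 283 × 2 = 566 mm.
Sensor diagonal = √(15.4² + 9.67²) = √330.6689 ≈ 18.1843 mm.
α = 2·arctan(18.184 / (2 × 566)) = 2·arctan(0.01606) ≈ 1.8406°.

1.84°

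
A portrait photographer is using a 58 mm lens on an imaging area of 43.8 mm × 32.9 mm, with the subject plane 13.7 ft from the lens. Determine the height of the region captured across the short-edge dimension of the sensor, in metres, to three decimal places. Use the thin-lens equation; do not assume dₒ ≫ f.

2.336 m

dₒ: 13.7 ft × 304.8 mm/ft = 4175.76 mm.
Similar triangles through the lens centre give W/dₒ = h/dᵢ; with 1/f = 1/dₒ + 1/dᵢ this gives W = h·(dₒ − f)/f.
W = 32.9 mm × (4175.76 − 58) / 58 = 32.9 × 70.9959 ≈ 2335.764 mm = 2.33576 m.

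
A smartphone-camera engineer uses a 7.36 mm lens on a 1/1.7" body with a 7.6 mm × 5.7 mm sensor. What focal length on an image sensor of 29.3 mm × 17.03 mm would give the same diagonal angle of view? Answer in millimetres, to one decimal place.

26.3 mm

Sensor diagonal = √(7.6² + 5.7²) = √90.2500 ≈ 9.5000 mm.
Sensor diagonal = √(29.3² + 17.03²) = √1148.5109 ≈ 33.8897 mm.
Equal angle of view means equal diagonal/f ratio, so f₂ = f₁ · (diagonal₂/diagonal₁) = 7.36 × 33.8897/9.5000.
f₂ = 7.36 × 3.56734 ≈ 26.256 mm.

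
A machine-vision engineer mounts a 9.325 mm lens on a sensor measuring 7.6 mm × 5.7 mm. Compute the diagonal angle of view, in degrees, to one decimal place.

54.0°

Sensor diagonal = √(7.6² + 5.7²) = √90.2500 ≈ 9.5000 mm.
Angle of view α = 2·arctan(d/2f) with d = 9.5000 mm and f = 9.325 mm.
d/2f = 0.50938; arctan(0.50938) ≈ 26.9935°, so α ≈ 53.9871°.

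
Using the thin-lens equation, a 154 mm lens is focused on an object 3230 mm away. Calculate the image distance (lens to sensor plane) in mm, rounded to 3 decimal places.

1/dᵢ = 1/f − 1/dₒ = 1/154 − 1/3230 = 0.0061839 mm⁻¹.
dᵢ = 1/0.0061839 ≈ 161.7100 mm.

161.710 mm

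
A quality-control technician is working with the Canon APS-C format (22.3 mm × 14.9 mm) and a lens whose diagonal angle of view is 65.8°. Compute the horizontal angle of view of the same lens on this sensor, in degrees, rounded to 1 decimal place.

56.6°

Sensor diagonal = √(22.3² + 14.9²) = √719.3000 ≈ 26.8198 mm.
From the diagonal AOV: f = 26.8198 / (2·tan(32.9°)) = 26.8198 / 1.29386 ≈ 20.7285 mm.
Horizontal AOV = 2·arctan(22.3 / (2 × 20.7285)) = 2·arctan(0.53791) ≈ 56.5522°.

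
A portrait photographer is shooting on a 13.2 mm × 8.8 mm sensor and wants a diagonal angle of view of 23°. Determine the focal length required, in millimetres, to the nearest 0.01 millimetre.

38.99 mm

Sensor diagonal = √(13.2² + 8.8²) = √251.6800 ≈ 15.8644 mm.
From α = 2·arctan(d/2f) we get f = d / (2·tan(α/2)).
With d = 15.8644 mm and α/2 = 11.5°, tan(α/2) ≈ 0.20345, so f ≈ 15.8644 / 0.40690 ≈ 38.9881 mm.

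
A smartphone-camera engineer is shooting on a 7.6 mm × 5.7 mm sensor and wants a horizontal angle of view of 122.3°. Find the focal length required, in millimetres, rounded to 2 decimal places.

From α = 2·arctan(w/2f) we get f = w / (2·tan(α/2)).
With w = 7.6 mm and α/2 = 61.15°, tan(α/2) ≈ 1.81524, so f ≈ 7.6 / 3.63048 ≈ 2.0934 mm.

2.09 mm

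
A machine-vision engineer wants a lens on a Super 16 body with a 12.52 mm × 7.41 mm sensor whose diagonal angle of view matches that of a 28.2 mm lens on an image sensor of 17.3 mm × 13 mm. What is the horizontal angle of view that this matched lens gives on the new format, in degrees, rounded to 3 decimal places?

36.545°

Sensor diagonal = √(17.3² + 13²) = √468.2900 ≈ 21.6400 mm.
Sensor diagonal = √(12.52² + 7.41²) = √211.6585 ≈ 14.5485 mm.
Equal diagonal AOV ⇒ f₂ = f₁ · 14.5485/21.6400 = 28.2 × 0.67230 ≈ 18.9587 mm.
Horizontal AOV on the new format = 2·arctan(12.52 / (2 × 18.9587)) = 2·arctan(0.33019) ≈ 36.5455°.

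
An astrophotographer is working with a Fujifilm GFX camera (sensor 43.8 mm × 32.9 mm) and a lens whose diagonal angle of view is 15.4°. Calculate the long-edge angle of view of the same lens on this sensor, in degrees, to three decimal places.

Sensor diagonal = √(43.8² + 32.9²) = √3000.8500 ≈ 54.7800 mm.
From the diagonal AOV: f = 54.7800 / (2·tan(7.7°)) = 54.7800 / 0.27041 ≈ 202.5809 mm.
Long-edge AOV = 2·arctan(43.8 / (2 × 202.5809)) = 2·arctan(0.10810) ≈ 12.3400°.

12.340°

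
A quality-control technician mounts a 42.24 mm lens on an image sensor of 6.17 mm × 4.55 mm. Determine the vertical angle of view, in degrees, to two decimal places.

Angle of view α = 2·arctan(h/2f) with h = 4.55 mm and f = 42.24 mm.
h/2f = 0.05386; arctan(0.05386) ≈ 3.0829°, so α ≈ 6.1658°.

6.17°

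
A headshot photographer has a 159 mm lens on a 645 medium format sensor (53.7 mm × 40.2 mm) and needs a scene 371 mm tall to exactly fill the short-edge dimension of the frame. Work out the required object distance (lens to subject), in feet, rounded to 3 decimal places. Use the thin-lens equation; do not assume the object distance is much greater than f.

5.336 ft

Magnification m = h/W = dᵢ/dₒ; combined with 1/f = 1/dₒ + 1/dᵢ this gives dₒ = f·(1 + W/h).
dₒ = 159 mm × (1 + 371/40.2) = 159 × 10.2289 ≈ 1626.388 mm = 1626.388/304.8 ft = 5.33592 ft.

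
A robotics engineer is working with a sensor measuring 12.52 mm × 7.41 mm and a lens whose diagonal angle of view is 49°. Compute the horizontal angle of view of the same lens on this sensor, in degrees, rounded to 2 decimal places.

Sensor diagonal = √(12.52² + 7.41²) = √211.6585 ≈ 14.5485 mm.
From the diagonal AOV: f = 14.5485 / (2·tan(24.5°)) = 14.5485 / 0.91145 ≈ 15.9619 mm.
Horizontal AOV = 2·arctan(12.52 / (2 × 15.9619)) = 2·arctan(0.39218) ≈ 42.8287°.

42.83°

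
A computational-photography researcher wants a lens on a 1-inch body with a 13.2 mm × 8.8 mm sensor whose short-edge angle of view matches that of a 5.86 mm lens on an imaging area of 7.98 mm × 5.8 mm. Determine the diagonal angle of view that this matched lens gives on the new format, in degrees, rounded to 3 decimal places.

Equal short-edge AOV ⇒ f₂ = f₁ · 8.8/5.8 = 5.86 × 1.51724 ≈ 8.8910 mm.
Sensor diagonal = √(13.2² + 8.8²) = √251.6800 ≈ 15.8644 mm.
Diagonal AOV on the new format = 2·arctan(15.8644 / (2 × 8.8910)) = 2·arctan(0.89216) ≈ 83.4760°.

83.476°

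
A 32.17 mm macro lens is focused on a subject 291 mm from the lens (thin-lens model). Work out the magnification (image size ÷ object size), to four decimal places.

0.1243×

Thin lens: 1/f = 1/dₒ + 1/dᵢ → 1/dᵢ = 1/32.17 − 1/291 = 0.0276484 mm⁻¹, so dᵢ ≈ 36.1684 mm.
Magnification m = dᵢ/dₒ = 36.1684/291 ≈ 0.12429.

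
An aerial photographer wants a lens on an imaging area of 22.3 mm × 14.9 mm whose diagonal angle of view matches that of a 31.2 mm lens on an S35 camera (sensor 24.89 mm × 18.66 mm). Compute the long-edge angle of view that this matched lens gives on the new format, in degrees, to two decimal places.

Sensor diagonal = √(24.89² + 18.66²) = √967.7077 ≈ 31.1080 mm.
Sensor diagonal = √(22.3² + 14.9²) = √719.3000 ≈ 26.8198 mm.
Equal diagonal AOV ⇒ f₂ = f₁ · 26.8198/31.1080 = 31.2 × 0.86215 ≈ 26.8991 mm.
Long-edge AOV on the new format = 2·arctan(22.3 / (2 × 26.8991)) = 2·arctan(0.41451) ≈ 45.0292°.

45.03°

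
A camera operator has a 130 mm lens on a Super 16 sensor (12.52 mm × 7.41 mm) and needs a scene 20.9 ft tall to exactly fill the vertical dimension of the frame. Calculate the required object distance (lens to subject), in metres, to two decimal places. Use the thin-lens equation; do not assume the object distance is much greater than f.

W: 20.9 ft × 304.8 mm/ft = 6370.32 mm.
Magnification m = h/W = dᵢ/dₒ; combined with 1/f = 1/dₒ + 1/dᵢ this gives dₒ = f·(1 + W/h).
dₒ = 130 mm × (1 + 6370.32/7.41) = 130 × 860.6923 ≈ 111889.996 mm = 111.89 m.

111.89 m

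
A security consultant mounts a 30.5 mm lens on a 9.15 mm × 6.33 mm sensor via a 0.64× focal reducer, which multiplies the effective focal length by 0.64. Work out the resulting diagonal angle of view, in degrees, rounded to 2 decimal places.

31.81°

Effective focal length f = 30.5 × 0.64 = 19.52 mm.
Sensor diagonal = √(9.15² + 6.33²) = √123.7914 ≈ 11.1262 mm.
α = 2·arctan(11.126 / (2 × 19.52)) = 2·arctan(0.28499) ≈ 31.8144°.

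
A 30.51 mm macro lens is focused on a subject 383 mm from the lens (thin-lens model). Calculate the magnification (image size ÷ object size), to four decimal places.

Thin lens: 1/f = 1/dₒ + 1/dᵢ → 1/dᵢ = 1/30.51 − 1/383 = 0.0301652 mm⁻¹, so dᵢ ≈ 33.1508 mm.
Magnification m = dᵢ/dₒ = 33.1508/383 ≈ 0.08656.

0.0866×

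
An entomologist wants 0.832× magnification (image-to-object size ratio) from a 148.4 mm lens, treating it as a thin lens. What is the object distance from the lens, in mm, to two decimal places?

With m = dᵢ/dₒ and 1/f = 1/dₒ + 1/dᵢ, substituting dᵢ = m·dₒ gives 1/f = (1 + 1/m)/dₒ, hence dₒ = f·(1 + 1/m).
dₒ = 148.4 × (1 + 1/0.832) = 148.4 × 2.20192 ≈ 326.765 mm.

326.77 mm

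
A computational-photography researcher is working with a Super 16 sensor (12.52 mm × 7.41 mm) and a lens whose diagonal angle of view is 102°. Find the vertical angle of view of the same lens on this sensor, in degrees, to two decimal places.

Sensor diagonal = √(12.52² + 7.41²) = √211.6585 ≈ 14.5485 mm.
From the diagonal AOV: f = 14.5485 / (2·tan(51°)) = 14.5485 / 2.46979 ≈ 5.8906 mm.
Vertical AOV = 2·arctan(7.41 / (2 × 5.8906)) = 2·arctan(0.62897) ≈ 64.3375°.

64.34°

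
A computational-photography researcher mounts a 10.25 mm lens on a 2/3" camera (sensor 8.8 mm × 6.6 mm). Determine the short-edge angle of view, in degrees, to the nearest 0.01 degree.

Angle of view α = 2·arctan(h/2f) with h = 6.6 mm and f = 10.25 mm.
h/2f = 0.32195; arctan(0.32195) ≈ 17.8460°, so α ≈ 35.6921°.

35.69°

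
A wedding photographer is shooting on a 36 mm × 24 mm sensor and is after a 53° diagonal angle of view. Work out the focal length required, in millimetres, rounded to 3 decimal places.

Sensor diagonal = √(36² + 24²) = √1872.0000 ≈ 43.2666 mm.
From α = 2·arctan(d/2f) we get f = d / (2·tan(α/2)).
With d = 43.2666 mm and α/2 = 26.5°, tan(α/2) ≈ 0.49858, so f ≈ 43.2666 / 0.99716 ≈ 43.3897 mm.

43.390 mm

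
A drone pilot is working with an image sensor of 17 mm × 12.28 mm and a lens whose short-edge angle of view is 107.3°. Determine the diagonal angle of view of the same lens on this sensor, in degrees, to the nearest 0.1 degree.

From the short-edge AOV: f = 12.28 / (2·tan(53.65°)) = 12.28 / 2.71770 ≈ 4.5185 mm.
Sensor diagonal = √(17² + 12.28²) = √439.7984 ≈ 20.9714 mm.
Diagonal AOV = 2·arctan(20.9714 / (2 × 4.5185)) = 2·arctan(2.32060) ≈ 133.3753°.

133.4°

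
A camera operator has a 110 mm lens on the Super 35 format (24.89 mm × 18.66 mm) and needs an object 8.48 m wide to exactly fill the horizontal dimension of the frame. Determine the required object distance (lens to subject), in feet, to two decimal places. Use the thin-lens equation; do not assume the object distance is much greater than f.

W: 8.48 m = 8480 mm.
Magnification m = w/W = dᵢ/dₒ; combined with 1/f = 1/dₒ + 1/dᵢ this gives dₒ = f·(1 + W/w).
dₒ = 110 mm × (1 + 8480/24.89) = 110 × 341.6991 ≈ 37586.898 mm = 37586.898/304.8 ft = 123.317 ft.

123.32 ft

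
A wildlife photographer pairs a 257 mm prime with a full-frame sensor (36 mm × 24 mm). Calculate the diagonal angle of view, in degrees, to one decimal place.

9.6°

Sensor diagonal = √(36² + 24²) = √1872.0000 ≈ 43.2666 mm.
Angle of view α = 2·arctan(d/2f) with d = 43.2666 mm and f = 257 mm.
d/2f = 0.08418; arctan(0.08418) ≈ 4.8116°, so α ≈ 9.6232°.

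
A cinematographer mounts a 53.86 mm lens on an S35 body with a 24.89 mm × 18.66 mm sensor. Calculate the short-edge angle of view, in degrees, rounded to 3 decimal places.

19.655°

Angle of view α = 2·arctan(h/2f) with h = 18.66 mm and f = 53.86 mm.
h/2f = 0.17323; arctan(0.17323) ≈ 9.8276°, so α ≈ 19.6553°.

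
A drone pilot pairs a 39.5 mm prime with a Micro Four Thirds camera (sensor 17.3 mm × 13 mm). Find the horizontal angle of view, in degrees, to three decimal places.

Angle of view α = 2·arctan(w/2f) with w = 17.3 mm and f = 39.5 mm.
w/2f = 0.21899; arctan(0.21899) ≈ 12.3521°, so α ≈ 24.7041°.

24.704°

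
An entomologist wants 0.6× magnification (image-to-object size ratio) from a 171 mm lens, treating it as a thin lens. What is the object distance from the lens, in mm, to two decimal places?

456.00 mm

With m = dᵢ/dₒ and 1/f = 1/dₒ + 1/dᵢ, substituting dᵢ = m·dₒ gives 1/f = (1 + 1/m)/dₒ, hence dₒ = f·(1 + 1/m).
dₒ = 171 × (1 + 1/0.6) = 171 × 2.66667 ≈ 456.000 mm.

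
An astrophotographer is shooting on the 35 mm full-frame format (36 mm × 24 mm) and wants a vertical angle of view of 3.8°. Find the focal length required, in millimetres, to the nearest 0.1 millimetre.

361.7 mm

From α = 2·arctan(h/2f) we get f = h / (2·tan(α/2)).
With h = 24 mm and α/2 = 1.9°, tan(α/2) ≈ 0.03317, so f ≈ 24 / 0.06635 ≈ 361.7354 mm.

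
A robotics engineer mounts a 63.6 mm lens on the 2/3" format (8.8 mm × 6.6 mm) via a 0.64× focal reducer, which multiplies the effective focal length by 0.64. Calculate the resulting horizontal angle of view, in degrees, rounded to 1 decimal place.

Effective focal length f = 63.6 × 0.64 = 40.704 mm.
α = 2·arctan(8.8 / (2 × 40.704)) = 2·arctan(0.10810) ≈ 12.3391°.

12.3°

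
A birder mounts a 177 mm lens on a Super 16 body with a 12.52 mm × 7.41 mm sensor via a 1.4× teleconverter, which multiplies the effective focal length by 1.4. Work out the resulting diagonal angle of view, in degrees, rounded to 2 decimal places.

3.36°

Effective focal length f = 177 × 1.4 = 247.8 mm.
Sensor diagonal = √(12.52² + 7.41²) = √211.6585 ≈ 14.5485 mm.
α = 2·arctan(14.548 / (2 × 247.8)) = 2·arctan(0.02936) ≈ 3.3629°.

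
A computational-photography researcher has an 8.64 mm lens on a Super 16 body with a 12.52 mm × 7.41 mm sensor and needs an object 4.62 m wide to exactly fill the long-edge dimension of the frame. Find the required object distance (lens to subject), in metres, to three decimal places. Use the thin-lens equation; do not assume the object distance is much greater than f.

3.197 m

W: 4.62 m = 4620 mm.
Magnification m = w/W = dᵢ/dₒ; combined with 1/f = 1/dₒ + 1/dᵢ this gives dₒ = f·(1 + W/w).
dₒ = 8.64 mm × (1 + 4620/12.52) = 8.64 × 370.0096 ≈ 3196.883 mm = 3.19688 m.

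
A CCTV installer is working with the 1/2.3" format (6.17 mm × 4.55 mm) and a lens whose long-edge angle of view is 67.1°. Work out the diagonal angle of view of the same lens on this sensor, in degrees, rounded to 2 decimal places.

78.97°

From the long-edge AOV: f = 6.17 / (2·tan(33.55°)) = 6.17 / 1.32628 ≈ 4.6521 mm.
Sensor diagonal = √(6.17² + 4.55²) = √58.7714 ≈ 7.6663 mm.
Diagonal AOV = 2·arctan(7.6663 / (2 × 4.6521)) = 2·arctan(0.82396) ≈ 78.9740°.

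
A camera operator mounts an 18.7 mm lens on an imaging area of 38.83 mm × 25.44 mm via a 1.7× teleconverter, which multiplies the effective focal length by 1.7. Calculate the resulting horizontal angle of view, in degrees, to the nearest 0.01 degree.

Effective focal length f = 18.7 × 1.7 = 31.79 mm.
α = 2·arctan(38.83 / (2 × 31.79)) = 2·arctan(0.61073) ≈ 62.8270°.

62.83°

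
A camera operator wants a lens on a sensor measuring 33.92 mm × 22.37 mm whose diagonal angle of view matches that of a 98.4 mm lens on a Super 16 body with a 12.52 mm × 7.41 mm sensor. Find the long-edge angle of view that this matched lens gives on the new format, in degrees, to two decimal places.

7.06°

Sensor diagonal = √(12.52² + 7.41²) = √211.6585 ≈ 14.5485 mm.
Sensor diagonal = √(33.92² + 22.37²) = √1650.9833 ≈ 40.6323 mm.
Equal diagonal AOV ⇒ f₂ = f₁ · 40.6323/14.5485 = 98.4 × 2.79289 ≈ 274.8202 mm.
Long-edge AOV on the new format = 2·arctan(33.92 / (2 × 274.8202)) = 2·arctan(0.06171) ≈ 7.0628°.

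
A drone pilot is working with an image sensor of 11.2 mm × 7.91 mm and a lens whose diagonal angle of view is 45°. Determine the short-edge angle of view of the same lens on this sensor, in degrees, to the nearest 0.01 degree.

26.88°

Sensor diagonal = √(11.2² + 7.91²) = √188.0081 ≈ 13.7116 mm.
From the diagonal AOV: f = 13.7116 / (2·tan(22.5°)) = 13.7116 / 0.82843 ≈ 16.5514 mm.
Short-edge AOV = 2·arctan(7.91 / (2 × 16.5514)) = 2·arctan(0.23895) ≈ 26.8780°.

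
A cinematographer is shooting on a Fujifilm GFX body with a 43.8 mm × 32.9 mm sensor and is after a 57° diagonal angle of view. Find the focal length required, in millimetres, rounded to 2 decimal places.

50.45 mm

Sensor diagonal = √(43.8² + 32.9²) = √3000.8500 ≈ 54.7800 mm.
From α = 2·arctan(d/2f) we get f = d / (2·tan(α/2)).
With d = 54.7800 mm and α/2 = 28.5°, tan(α/2) ≈ 0.54296, so f ≈ 54.7800 / 1.08591 ≈ 50.4461 mm.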